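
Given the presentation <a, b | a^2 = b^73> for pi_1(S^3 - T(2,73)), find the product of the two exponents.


The relation is a^2 = b^73.
Product of exponents = 2 * 73
= 146

146


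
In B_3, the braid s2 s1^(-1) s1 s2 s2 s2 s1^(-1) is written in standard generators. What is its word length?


The word length counts the number of generators (including inverses).
Listing each generator: s2, s1^(-1), s1, s2, s2, s2, s1^(-1)
There are 7 generators in this braid word.

7


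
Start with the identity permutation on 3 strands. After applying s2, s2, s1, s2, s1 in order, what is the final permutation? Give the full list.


Starting with identity [1, 2, 3].
Apply generators in sequence:
  After s2: [1, 3, 2]
  After s2: [1, 2, 3]
  After s1: [2, 1, 3]
  After s2: [2, 3, 1]
  After s1: [3, 2, 1]
Final permutation: [3, 2, 1]

[3, 2, 1]


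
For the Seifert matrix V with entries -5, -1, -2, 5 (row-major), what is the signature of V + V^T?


Step 1: V + V^T = [[-10, -3], [-3, 10]]
Step 2: trace = 0, det = -109
Step 3: Discriminant = 0^2 - 4*(-109) = 436
Step 4: Eigenvalues: 10.4403, -10.4403
Step 5: Signature = (# positive eigenvalues) - (# negative eigenvalues) = 0

0


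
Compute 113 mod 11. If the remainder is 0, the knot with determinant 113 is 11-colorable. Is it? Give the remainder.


Step 1: A knot is p-colorable if and only if p divides its determinant.
Step 2: Compute 113 mod 11.
113 = 10 * 11 + 3
Step 3: 113 mod 11 = 3
Step 4: The knot is 11-colorable: no

3


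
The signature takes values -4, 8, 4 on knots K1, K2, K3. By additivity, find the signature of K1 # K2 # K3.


The signature is additive under connected sum.
signature(K1 # K2 # K3) = (-4) + (8) + (4)
= 8

8


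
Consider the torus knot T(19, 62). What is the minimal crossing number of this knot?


For a torus knot T(p, q) with gcd(p,q)=1,
the crossing number is min(p*(q-1), q*(p-1)).
p*(q-1) = 19*61 = 1159
q*(p-1) = 62*18 = 1116
min(1159, 1116) = 1116

1116


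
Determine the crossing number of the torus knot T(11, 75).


For a torus knot T(p, q) with gcd(p,q)=1,
the crossing number is min(p*(q-1), q*(p-1)).
p*(q-1) = 11*74 = 814
q*(p-1) = 75*10 = 750
min(814, 750) = 750

750


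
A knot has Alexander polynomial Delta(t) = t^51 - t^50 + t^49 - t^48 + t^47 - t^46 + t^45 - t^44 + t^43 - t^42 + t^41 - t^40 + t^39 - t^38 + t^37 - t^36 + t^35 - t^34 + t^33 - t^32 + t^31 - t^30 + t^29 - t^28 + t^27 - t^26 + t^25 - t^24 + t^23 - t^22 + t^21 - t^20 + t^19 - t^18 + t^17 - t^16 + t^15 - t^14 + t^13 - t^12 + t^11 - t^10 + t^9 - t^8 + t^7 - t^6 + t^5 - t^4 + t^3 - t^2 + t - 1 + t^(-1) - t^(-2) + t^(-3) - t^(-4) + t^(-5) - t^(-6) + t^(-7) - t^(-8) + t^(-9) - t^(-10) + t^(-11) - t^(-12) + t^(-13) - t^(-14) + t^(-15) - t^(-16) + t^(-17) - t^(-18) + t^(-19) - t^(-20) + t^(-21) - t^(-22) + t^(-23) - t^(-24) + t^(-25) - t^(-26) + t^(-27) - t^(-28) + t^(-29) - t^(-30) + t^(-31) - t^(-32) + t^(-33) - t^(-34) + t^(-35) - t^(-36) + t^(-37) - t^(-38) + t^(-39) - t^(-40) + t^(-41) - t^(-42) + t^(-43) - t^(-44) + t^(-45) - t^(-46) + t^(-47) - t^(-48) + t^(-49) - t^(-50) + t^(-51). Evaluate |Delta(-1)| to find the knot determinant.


Step 1: The polynomial has 103 terms with alternating signs, exponents from 51 down to -51.
Step 2: Substitute t = -1. The i-th term has coefficient (-1)^i and exponent (m-i),
  so its value is (-1)^i * (-1)^(m-i) = (-1)^m = -1 for every i.
Step 3: All 103 terms equal -1, so Delta(-1) = 103 * (-1) = -103
Step 4: |Delta(-1)| = 103

103


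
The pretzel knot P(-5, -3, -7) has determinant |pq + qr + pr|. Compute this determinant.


Step 1: Compute pq + qr + pr.
pq = (-5)*(-3) = 15
qr = (-3)*(-7) = 21
pr = (-5)*(-7) = 35
pq + qr + pr = 15 + 21 + 35 = 71
Step 2: Take absolute value.
det(P(-5,-3,-7)) = |71| = 71

71


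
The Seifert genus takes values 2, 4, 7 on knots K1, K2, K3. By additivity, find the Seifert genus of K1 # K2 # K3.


The Seifert genus is additive under connected sum.
Seifert genus(K1 # K2 # K3) = (2) + (4) + (7)
= 13

13


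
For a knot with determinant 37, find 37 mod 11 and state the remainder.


Step 1: A knot is p-colorable if and only if p divides its determinant.
Step 2: Compute 37 mod 11.
37 = 3 * 11 + 4
Step 3: 37 mod 11 = 4
Step 4: The knot is 11-colorable: no

4


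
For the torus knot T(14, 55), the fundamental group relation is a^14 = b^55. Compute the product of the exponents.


The relation is a^14 = b^55.
Product of exponents = 14 * 55
= 770

770


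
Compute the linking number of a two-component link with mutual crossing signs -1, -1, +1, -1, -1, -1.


Step 1: Count positive crossings: 1
Step 2: Count negative crossings: 5
Step 3: Sum of signs = 1 - 5 = -4
Step 4: Linking number = sum/2 = -4/2 = -2

-2


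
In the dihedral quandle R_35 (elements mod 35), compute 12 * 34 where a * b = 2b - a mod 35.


12 * 34 = 2*34 - 12 mod 35
= 68 - 12 mod 35
= 56 mod 35 = 21

21


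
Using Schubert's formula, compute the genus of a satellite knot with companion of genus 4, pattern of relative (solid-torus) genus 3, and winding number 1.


Schubert: g(satellite) = g_rel(pattern) + |winding| * g(companion),
where g_rel(pattern) is the genus of the pattern relative to the solid torus.
= 3 + 1 * 4
= 3 + 4 = 7

7


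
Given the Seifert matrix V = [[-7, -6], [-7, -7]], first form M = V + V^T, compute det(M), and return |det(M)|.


Step 1: Form V + V^T where V = [[-7, -6], [-7, -7]]
  V^T = [[-7, -7], [-6, -7]]
  V + V^T = [[-14, -13], [-13, -14]]
Step 2: det(V + V^T) = (-14)*(-14) - (-13)*(-13)
  = 196 - 169 = 27
Step 3: Knot determinant = |det(V + V^T)| = |27| = 27

27


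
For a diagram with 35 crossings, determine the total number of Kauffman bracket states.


Each crossing contributes 2 choices (A-smoothing or B-smoothing).
Total states = 2^35 = 34359738368

34359738368


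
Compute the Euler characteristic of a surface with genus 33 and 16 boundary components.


chi = 2 - 2g - b
= 2 - 2*33 - 16
= 2 - 66 - 16 = -80

-80


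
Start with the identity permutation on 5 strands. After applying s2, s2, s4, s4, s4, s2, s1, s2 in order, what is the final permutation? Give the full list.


Starting with identity [1, 2, 3, 4, 5].
Apply generators in sequence:
  After s2: [1, 3, 2, 4, 5]
  After s2: [1, 2, 3, 4, 5]
  After s4: [1, 2, 3, 5, 4]
  After s4: [1, 2, 3, 4, 5]
  After s4: [1, 2, 3, 5, 4]
  After s2: [1, 3, 2, 5, 4]
  After s1: [3, 1, 2, 5, 4]
  After s2: [3, 2, 1, 5, 4]
Final permutation: [3, 2, 1, 5, 4]

[3, 2, 1, 5, 4]


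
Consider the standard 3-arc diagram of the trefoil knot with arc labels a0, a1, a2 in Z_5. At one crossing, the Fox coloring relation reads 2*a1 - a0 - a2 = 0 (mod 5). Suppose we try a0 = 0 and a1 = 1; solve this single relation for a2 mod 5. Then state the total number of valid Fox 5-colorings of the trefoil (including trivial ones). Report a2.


Step 1: Apply the given crossing relation 2*a1 - a0 - a2 = 0 (mod 5).
  a2 = 2*a1 - a0 mod 5
  a2 = 2*1 - 0 mod 5
  a2 = 2 - 0 mod 5
  a2 = 2 mod 5 = 2
Step 2: The trefoil has determinant 3.
  Number of Fox p-colorings (p prime) is p^2 if p = 3, else p.
  Since 5 does not divide 3, only trivial (constant) colorings exist.
  (So the trial a0 = 0, a1 = 1 with a0 != a1 does NOT extend to a valid coloring of the whole trefoil: the other two crossing relations require 3*(a1 - a0) = 0 (mod 5), which fails.)
  Total colorings = 5
Step 3: a2 = 2, total Fox 5-colorings = 5

2


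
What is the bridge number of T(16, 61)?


The bridge number of T(p,q) is min(p,q).
min(16, 61) = 16

16


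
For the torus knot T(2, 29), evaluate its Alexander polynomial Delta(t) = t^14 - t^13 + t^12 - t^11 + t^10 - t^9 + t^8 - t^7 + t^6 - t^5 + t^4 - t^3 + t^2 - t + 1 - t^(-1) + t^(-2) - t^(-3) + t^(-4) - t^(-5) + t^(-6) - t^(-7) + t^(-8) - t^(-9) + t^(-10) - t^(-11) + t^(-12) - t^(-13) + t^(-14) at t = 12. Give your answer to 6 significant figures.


Substituting t = 12 into Delta(t) = t^14 - t^13 + t^12 - t^11 + t^10 - t^9 + t^8 - t^7 + t^6 - t^5 + t^4 - t^3 + t^2 - t + 1 - t^(-1) + t^(-2) - t^(-3) + t^(-4) - t^(-5) + t^(-6) - t^(-7) + t^(-8) - t^(-9) + t^(-10) - t^(-11) + t^(-12) - t^(-13) + t^(-14):
Term values: (1283918464548864) + (-106993205379072) + (8916100448256) + (-743008370688) + (61917364224) + (-5159780352) + (429981696) + (-35831808) + (2985984) + (-248832) + (20736) + (-1728) + (144) + (-12) + (1) + (-0.0833333) + (0.00694444) + (-0.000578704) + (4.82253e-05) + (-4.01878e-06) + (3.34898e-07) + (-2.79082e-08) + (2.32568e-09) + (-1.93807e-10) + (1.61506e-11) + (-1.34588e-12) + (1.12157e-13) + (-9.34639e-15) + (7.78866e-16)
Sum = 1.185155506e+15
Rounded to 6 significant figures: 1.18516e+15

1.18516e+15


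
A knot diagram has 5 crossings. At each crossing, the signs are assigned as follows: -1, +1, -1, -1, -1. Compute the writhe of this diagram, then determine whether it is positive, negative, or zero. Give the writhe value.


Step 1: Count positive crossings (+1).
Positive crossings: 1
Step 2: Count negative crossings (-1).
Negative crossings: 4
Step 3: Writhe = (positive) - (negative)
w = 1 - 4 = -3
Step 4: |w| = 3, and w is negative

-3


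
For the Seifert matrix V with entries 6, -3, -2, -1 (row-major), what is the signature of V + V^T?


Step 1: V + V^T = [[12, -5], [-5, -2]]
Step 2: trace = 10, det = -49
Step 3: Discriminant = 10^2 - 4*(-49) = 296
Step 4: Eigenvalues: 13.6023, -3.60233
Step 5: Signature = (# positive eigenvalues) - (# negative eigenvalues) = 0

0


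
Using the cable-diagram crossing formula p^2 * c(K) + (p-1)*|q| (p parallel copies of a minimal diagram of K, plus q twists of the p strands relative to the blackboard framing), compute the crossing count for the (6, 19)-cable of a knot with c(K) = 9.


Step 1: Each of the c(K) crossings of the companion diagram becomes p*p = p^2 crossings among the p parallel strands, and each of the |q| twists s_1 s_2 ... s_(p-1) adds (p-1) crossings.
  Crossings = p^2 * c(K) + (p-1)*|q|
Step 2: = 6^2 * 9 + (6-1)*19
Step 3: = 36*9 + 5*19
Step 4: = 324 + 95 = 419

419


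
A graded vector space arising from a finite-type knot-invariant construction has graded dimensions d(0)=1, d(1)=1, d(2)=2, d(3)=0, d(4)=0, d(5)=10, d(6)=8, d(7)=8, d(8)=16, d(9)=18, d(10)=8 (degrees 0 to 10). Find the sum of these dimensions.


Total dimension = d(0) + d(1) + ... + d(10)
= 1 + 1 + 2 + 0 + 0 + 10 + 8 + 8 + 16 + 18 + 8
= 72

72


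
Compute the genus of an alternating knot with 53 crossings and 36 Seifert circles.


For alternating knots, g = (c - s + 1)/2.
= (53 - 36 + 1)/2
= 18/2 = 9

9


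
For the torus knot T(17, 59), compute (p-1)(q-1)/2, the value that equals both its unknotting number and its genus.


For a torus knot T(p,q), both the unknotting number and genus equal (p-1)(q-1)/2.
= (17-1)(59-1)/2
= 16*58/2
= 928/2 = 464

464


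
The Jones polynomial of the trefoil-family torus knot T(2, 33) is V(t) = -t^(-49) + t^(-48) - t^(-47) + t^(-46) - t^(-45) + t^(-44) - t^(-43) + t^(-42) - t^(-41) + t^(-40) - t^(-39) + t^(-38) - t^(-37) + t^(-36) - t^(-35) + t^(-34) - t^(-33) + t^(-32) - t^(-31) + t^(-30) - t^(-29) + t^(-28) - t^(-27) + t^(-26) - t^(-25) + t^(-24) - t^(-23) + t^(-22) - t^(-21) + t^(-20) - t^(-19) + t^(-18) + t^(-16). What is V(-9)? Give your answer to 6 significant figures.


Substituting t = -9 into V(t) = -t^(-49) + t^(-48) - t^(-47) + t^(-46) - t^(-45) + t^(-44) - t^(-43) + t^(-42) - t^(-41) + t^(-40) - t^(-39) + t^(-38) - t^(-37) + t^(-36) - t^(-35) + t^(-34) - t^(-33) + t^(-32) - t^(-31) + t^(-30) - t^(-29) + t^(-28) - t^(-27) + t^(-26) - t^(-25) + t^(-24) - t^(-23) + t^(-22) - t^(-21) + t^(-20) - t^(-19) + t^(-18) + t^(-16):
  (-)t^(-49) = 1.74629e-47
  (+)t^(-48) = 1.57166e-46
  (-)t^(-47) = 1.4145e-45
  (+)t^(-46) = 1.27305e-44
  (-)t^(-45) = 1.14574e-43
  (+)t^(-44) = 1.03117e-42
  (-)t^(-43) = 9.28052e-42
  (+)t^(-42) = 8.35246e-41
  (-)t^(-41) = 7.51722e-40
  (+)t^(-40) = 6.7655e-39
  (-)t^(-39) = 6.08895e-38
  (+)t^(-38) = 5.48005e-37
  (-)t^(-37) = 4.93205e-36
  (+)t^(-36) = 4.43884e-35
  (-)t^(-35) = 3.99496e-34
  (+)t^(-34) = 3.59546e-33
  (-)t^(-33) = 3.23592e-32
  (+)t^(-32) = 2.91232e-31
  (-)t^(-31) = 2.62109e-30
  (+)t^(-30) = 2.35898e-29
  (-)t^(-29) = 2.12308e-28
  (+)t^(-28) = 1.91078e-27
  (-)t^(-27) = 1.7197e-26
  (+)t^(-26) = 1.54773e-25
  (-)t^(-25) = 1.39296e-24
  (+)t^(-24) = 1.25366e-23
  (-)t^(-23) = 1.12829e-22
  (+)t^(-22) = 1.01546e-21
  (-)t^(-21) = 9.13918e-21
  (+)t^(-20) = 8.22526e-20
  (-)t^(-19) = 7.40274e-19
  (+)t^(-18) = 6.66246e-18
  (+)t^(-16) = 5.3966e-16
Sum = (1.74629e-47) + (1.57166e-46) + (1.4145e-45) + (1.27305e-44) + (1.14574e-43) + (1.03117e-42) + (9.28052e-42) + (8.35246e-41) + (7.51722e-40) + (6.7655e-39) + (6.08895e-38) + (5.48005e-37) + (4.93205e-36) + (4.43884e-35) + (3.99496e-34) + (3.59546e-33) + (3.23592e-32) + (2.91232e-31) + (2.62109e-30) + (2.35898e-29) + (2.12308e-28) + (1.91078e-27) + (1.7197e-26) + (1.54773e-25) + (1.39296e-24) + (1.25366e-23) + (1.12829e-22) + (1.01546e-21) + (9.13918e-21) + (8.22526e-20) + (7.40274e-19) + (6.66246e-18) + (5.3966e-16)
= 5.47154799e-16
Rounded to 6 significant figures: 5.47155e-16

5.47155e-16


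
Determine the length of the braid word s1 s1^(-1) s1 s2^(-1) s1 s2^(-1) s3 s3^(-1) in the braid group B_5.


The word length counts the number of generators (including inverses).
Listing each generator: s1, s1^(-1), s1, s2^(-1), s1, s2^(-1), s3, s3^(-1)
There are 8 generators in this braid word.

8


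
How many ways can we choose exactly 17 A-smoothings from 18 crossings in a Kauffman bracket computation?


We choose which 17 of 18 crossings get A-smoothings.
C(18, 17) = 18! / (17! * 1!)
= 18

18


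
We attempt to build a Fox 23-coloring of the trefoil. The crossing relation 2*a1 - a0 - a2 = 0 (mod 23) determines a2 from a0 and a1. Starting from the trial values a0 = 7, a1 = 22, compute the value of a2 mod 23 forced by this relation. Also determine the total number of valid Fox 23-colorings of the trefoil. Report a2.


Step 1: Apply the given crossing relation 2*a1 - a0 - a2 = 0 (mod 23).
  a2 = 2*a1 - a0 mod 23
  a2 = 2*22 - 7 mod 23
  a2 = 44 - 7 mod 23
  a2 = 37 mod 23 = 14
Step 2: The trefoil has determinant 3.
  Number of Fox p-colorings (p prime) is p^2 if p = 3, else p.
  Since 23 does not divide 3, only trivial (constant) colorings exist.
  (So the trial a0 = 7, a1 = 22 with a0 != a1 does NOT extend to a valid coloring of the whole trefoil: the other two crossing relations require 3*(a1 - a0) = 0 (mod 23), which fails.)
  Total colorings = 23
Step 3: a2 = 14, total Fox 23-colorings = 23

14


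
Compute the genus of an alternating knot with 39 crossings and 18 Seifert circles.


For alternating knots, g = (c - s + 1)/2.
= (39 - 18 + 1)/2
= 22/2 = 11

11


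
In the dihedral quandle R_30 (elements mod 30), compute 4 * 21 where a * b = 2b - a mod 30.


4 * 21 = 2*21 - 4 mod 30
= 42 - 4 mod 30
= 38 mod 30 = 8

8


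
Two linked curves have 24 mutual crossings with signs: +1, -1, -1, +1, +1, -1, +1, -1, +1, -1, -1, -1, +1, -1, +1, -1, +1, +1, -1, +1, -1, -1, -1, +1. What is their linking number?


Step 1: Count positive crossings: 11
Step 2: Count negative crossings: 13
Step 3: Sum of signs = 11 - 13 = -2
Step 4: Linking number = sum/2 = -2/2 = -1

-1


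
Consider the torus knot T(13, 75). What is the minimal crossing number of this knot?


For a torus knot T(p, q) with gcd(p,q)=1,
the crossing number is min(p*(q-1), q*(p-1)).
p*(q-1) = 13*74 = 962
q*(p-1) = 75*12 = 900
min(962, 900) = 900

900


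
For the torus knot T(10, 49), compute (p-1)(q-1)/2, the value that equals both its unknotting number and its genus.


For a torus knot T(p,q), both the unknotting number and genus equal (p-1)(q-1)/2.
= (10-1)(49-1)/2
= 9*48/2
= 432/2 = 216

216


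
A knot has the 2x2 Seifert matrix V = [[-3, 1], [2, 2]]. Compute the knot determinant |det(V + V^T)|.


Step 1: Form V + V^T where V = [[-3, 1], [2, 2]]
  V^T = [[-3, 2], [1, 2]]
  V + V^T = [[-6, 3], [3, 4]]
Step 2: det(V + V^T) = (-6)*4 - 3*3
  = -24 - 9 = -33
Step 3: Knot determinant = |det(V + V^T)| = |-33| = 33

33


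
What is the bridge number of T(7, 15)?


The bridge number of T(p,q) is min(p,q).
min(7, 15) = 7

7


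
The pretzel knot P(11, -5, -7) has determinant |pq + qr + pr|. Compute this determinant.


Step 1: Compute pq + qr + pr.
pq = 11*(-5) = -55
qr = (-5)*(-7) = 35
pr = 11*(-7) = -77
pq + qr + pr = -55 + 35 + (-77) = -97
Step 2: Take absolute value.
det(P(11,-5,-7)) = |-97| = 97

97


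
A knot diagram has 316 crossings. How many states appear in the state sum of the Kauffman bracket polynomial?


Each crossing contributes 2 choices (A-smoothing or B-smoothing).
Total states = 2^316 = 133499189745056880149688856635597007162669032647290798121690100488888732861290034376435130433536

133499189745056880149688856635597007162669032647290798121690100488888732861290034376435130433536


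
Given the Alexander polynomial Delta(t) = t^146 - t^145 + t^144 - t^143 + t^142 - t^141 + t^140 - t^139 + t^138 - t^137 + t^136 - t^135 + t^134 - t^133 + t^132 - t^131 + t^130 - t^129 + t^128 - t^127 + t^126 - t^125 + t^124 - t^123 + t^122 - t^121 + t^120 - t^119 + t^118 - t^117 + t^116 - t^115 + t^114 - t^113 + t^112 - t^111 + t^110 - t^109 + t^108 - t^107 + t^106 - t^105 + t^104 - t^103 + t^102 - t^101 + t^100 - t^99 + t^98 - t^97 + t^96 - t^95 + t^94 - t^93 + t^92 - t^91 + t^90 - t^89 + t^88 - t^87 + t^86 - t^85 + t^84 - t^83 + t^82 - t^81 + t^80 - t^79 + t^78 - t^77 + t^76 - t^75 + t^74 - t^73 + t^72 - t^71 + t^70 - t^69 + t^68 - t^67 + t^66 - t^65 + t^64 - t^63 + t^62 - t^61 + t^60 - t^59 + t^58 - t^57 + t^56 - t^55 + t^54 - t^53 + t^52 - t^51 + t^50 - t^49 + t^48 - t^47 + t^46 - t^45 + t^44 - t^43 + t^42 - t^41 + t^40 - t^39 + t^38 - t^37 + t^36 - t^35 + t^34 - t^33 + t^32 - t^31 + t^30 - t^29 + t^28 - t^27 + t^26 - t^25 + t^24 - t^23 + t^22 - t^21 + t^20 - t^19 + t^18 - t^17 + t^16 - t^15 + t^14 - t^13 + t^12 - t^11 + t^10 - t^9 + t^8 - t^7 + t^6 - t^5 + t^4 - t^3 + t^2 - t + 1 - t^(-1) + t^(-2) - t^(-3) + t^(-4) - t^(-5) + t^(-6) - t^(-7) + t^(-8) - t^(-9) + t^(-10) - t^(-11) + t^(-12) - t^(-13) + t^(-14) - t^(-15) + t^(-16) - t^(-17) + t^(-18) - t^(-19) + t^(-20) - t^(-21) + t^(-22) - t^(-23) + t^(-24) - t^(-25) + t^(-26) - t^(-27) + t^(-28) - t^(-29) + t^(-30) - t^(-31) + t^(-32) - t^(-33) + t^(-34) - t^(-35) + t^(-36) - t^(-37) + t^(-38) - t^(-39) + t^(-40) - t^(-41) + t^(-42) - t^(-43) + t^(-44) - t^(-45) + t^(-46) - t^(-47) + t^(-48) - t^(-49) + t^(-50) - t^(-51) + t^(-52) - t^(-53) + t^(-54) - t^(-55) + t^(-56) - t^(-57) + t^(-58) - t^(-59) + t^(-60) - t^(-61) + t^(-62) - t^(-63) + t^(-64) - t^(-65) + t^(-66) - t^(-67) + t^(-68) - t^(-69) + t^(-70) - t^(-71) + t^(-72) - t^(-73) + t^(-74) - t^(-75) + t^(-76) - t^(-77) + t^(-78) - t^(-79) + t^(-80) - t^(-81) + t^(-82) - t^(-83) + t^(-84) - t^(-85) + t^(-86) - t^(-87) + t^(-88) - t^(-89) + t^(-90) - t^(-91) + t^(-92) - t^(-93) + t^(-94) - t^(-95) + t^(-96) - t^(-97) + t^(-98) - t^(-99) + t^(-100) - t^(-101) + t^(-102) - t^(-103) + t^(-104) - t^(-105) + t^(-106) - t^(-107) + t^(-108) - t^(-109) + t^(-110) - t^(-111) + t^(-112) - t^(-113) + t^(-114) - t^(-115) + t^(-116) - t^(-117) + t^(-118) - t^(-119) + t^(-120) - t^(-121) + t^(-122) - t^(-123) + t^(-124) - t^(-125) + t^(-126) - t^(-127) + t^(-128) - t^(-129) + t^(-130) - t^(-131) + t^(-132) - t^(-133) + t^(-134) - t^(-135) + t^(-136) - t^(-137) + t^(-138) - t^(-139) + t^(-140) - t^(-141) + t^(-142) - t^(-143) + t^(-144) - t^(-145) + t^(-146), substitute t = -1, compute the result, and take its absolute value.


Step 1: The polynomial has 293 terms with alternating signs, exponents from 146 down to -146.
Step 2: Substitute t = -1. The i-th term has coefficient (-1)^i and exponent (m-i),
  so its value is (-1)^i * (-1)^(m-i) = (-1)^m = 1 for every i.
Step 3: All 293 terms equal 1, so Delta(-1) = 293 * (1) = 293
Step 4: |Delta(-1)| = 293

293


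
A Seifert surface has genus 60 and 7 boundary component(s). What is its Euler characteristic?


chi = 2 - 2g - b
= 2 - 2*60 - 7
= 2 - 120 - 7 = -125

-125


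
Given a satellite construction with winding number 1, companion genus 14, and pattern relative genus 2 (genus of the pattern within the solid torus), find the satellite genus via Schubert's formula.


Schubert: g(satellite) = g_rel(pattern) + |winding| * g(companion),
where g_rel(pattern) is the genus of the pattern relative to the solid torus.
= 2 + 1 * 14
= 2 + 14 = 16

16


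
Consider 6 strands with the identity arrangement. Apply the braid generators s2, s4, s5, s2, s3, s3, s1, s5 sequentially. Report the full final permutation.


Starting with identity [1, 2, 3, 4, 5, 6].
Apply generators in sequence:
  After s2: [1, 3, 2, 4, 5, 6]
  After s4: [1, 3, 2, 5, 4, 6]
  After s5: [1, 3, 2, 5, 6, 4]
  After s2: [1, 2, 3, 5, 6, 4]
  After s3: [1, 2, 5, 3, 6, 4]
  After s3: [1, 2, 3, 5, 6, 4]
  After s1: [2, 1, 3, 5, 6, 4]
  After s5: [2, 1, 3, 5, 4, 6]
Final permutation: [2, 1, 3, 5, 4, 6]

[2, 1, 3, 5, 4, 6]


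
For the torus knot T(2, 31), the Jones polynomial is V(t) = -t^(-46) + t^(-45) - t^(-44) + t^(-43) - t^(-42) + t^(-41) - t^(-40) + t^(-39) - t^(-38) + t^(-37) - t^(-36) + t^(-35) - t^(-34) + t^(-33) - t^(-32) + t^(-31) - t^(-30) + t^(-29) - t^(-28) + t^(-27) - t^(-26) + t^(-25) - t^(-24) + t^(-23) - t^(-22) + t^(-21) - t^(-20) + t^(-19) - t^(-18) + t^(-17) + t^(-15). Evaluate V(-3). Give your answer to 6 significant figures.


Substituting t = -3 into V(t) = -t^(-46) + t^(-45) - t^(-44) + t^(-43) - t^(-42) + t^(-41) - t^(-40) + t^(-39) - t^(-38) + t^(-37) - t^(-36) + t^(-35) - t^(-34) + t^(-33) - t^(-32) + t^(-31) - t^(-30) + t^(-29) - t^(-28) + t^(-27) - t^(-26) + t^(-25) - t^(-24) + t^(-23) - t^(-22) + t^(-21) - t^(-20) + t^(-19) - t^(-18) + t^(-17) + t^(-15):
  (-)t^(-46) = -1.12829e-22
  (+)t^(-45) = -3.38488e-22
  (-)t^(-44) = -1.01546e-21
  (+)t^(-43) = -3.04639e-21
  (-)t^(-42) = -9.13918e-21
  (+)t^(-41) = -2.74175e-20
  (-)t^(-40) = -8.22526e-20
  (+)t^(-39) = -2.46758e-19
  (-)t^(-38) = -7.40274e-19
  (+)t^(-37) = -2.22082e-18
  (-)t^(-36) = -6.66246e-18
  (+)t^(-35) = -1.99874e-17
  (-)t^(-34) = -5.99622e-17
  (+)t^(-33) = -1.79887e-16
  (-)t^(-32) = -5.3966e-16
  (+)t^(-31) = -1.61898e-15
  (-)t^(-30) = -4.85694e-15
  (+)t^(-29) = -1.45708e-14
  (-)t^(-28) = -4.37124e-14
  (+)t^(-27) = -1.31137e-13
  (-)t^(-26) = -3.93412e-13
  (+)t^(-25) = -1.18024e-12
  (-)t^(-24) = -3.54071e-12
  (+)t^(-23) = -1.06221e-11
  (-)t^(-22) = -3.18664e-11
  (+)t^(-21) = -9.55991e-11
  (-)t^(-20) = -2.86797e-10
  (+)t^(-19) = -8.60392e-10
  (-)t^(-18) = -2.58117e-09
  (+)t^(-17) = -7.74352e-09
  (+)t^(-15) = -6.96917e-08
Sum = (-1.12829e-22) + (-3.38488e-22) + (-1.01546e-21) + (-3.04639e-21) + (-9.13918e-21) + (-2.74175e-20) + (-8.22526e-20) + (-2.46758e-19) + (-7.40274e-19) + (-2.22082e-18) + (-6.66246e-18) + (-1.99874e-17) + (-5.99622e-17) + (-1.79887e-16) + (-5.3966e-16) + (-1.61898e-15) + (-4.85694e-15) + (-1.45708e-14) + (-4.37124e-14) + (-1.31137e-13) + (-3.93412e-13) + (-1.18024e-12) + (-3.54071e-12) + (-1.06221e-11) + (-3.18664e-11) + (-9.55991e-11) + (-2.86797e-10) + (-8.60392e-10) + (-2.58117e-09) + (-7.74352e-09) + (-6.96917e-08)
= -8.130700594e-08
Rounded to 6 significant figures: -8.1307e-08

-8.1307e-08


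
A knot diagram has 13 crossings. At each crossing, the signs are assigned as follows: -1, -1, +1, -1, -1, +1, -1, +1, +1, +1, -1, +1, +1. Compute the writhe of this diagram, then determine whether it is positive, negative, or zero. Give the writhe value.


Step 1: Count positive crossings (+1).
Positive crossings: 7
Step 2: Count negative crossings (-1).
Negative crossings: 6
Step 3: Writhe = (positive) - (negative)
w = 7 - 6 = 1
Step 4: |w| = 1, and w is positive

1


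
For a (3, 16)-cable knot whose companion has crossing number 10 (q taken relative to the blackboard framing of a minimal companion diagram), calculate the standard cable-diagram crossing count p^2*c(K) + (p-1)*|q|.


Step 1: Each of the c(K) crossings of the companion diagram becomes p*p = p^2 crossings among the p parallel strands, and each of the |q| twists s_1 s_2 ... s_(p-1) adds (p-1) crossings.
  Crossings = p^2 * c(K) + (p-1)*|q|
Step 2: = 3^2 * 10 + (3-1)*16
Step 3: = 9*10 + 2*16
Step 4: = 90 + 32 = 122

122


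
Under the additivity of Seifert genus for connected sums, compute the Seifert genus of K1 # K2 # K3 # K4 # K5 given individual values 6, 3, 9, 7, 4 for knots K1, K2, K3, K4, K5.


The Seifert genus is additive under connected sum.
Seifert genus(K1 # K2 # K3 # K4 # K5) = (6) + (3) + (9) + (7) + (4)
= 29

29


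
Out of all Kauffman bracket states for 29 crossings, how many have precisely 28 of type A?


We choose which 28 of 29 crossings get A-smoothings.
C(29, 28) = 29! / (28! * 1!)
= 29

29


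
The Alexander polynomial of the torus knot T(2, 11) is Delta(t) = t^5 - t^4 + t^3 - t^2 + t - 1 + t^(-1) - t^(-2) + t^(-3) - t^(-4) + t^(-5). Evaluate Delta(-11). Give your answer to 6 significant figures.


Substituting t = -11 into Delta(t) = t^5 - t^4 + t^3 - t^2 + t - 1 + t^(-1) - t^(-2) + t^(-3) - t^(-4) + t^(-5):
Term values: (-161051) + (-14641) + (-1331) + (-121) + (-11) + (-1) + (-0.0909091) + (-0.00826446) + (-0.000751315) + (-6.83013e-05) + (-6.20921e-06)
Sum = -177156.1
Rounded to 6 significant figures: -177156

-177156


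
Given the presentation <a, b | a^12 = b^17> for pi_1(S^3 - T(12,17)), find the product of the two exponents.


The relation is a^12 = b^17.
Product of exponents = 12 * 17
= 204

204


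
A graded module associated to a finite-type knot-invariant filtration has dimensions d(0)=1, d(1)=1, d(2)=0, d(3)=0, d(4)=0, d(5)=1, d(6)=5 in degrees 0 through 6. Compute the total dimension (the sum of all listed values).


Total dimension = d(0) + d(1) + ... + d(6)
= 1 + 1 + 0 + 0 + 0 + 1 + 5
= 8

8


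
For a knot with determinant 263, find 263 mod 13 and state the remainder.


Step 1: A knot is p-colorable if and only if p divides its determinant.
Step 2: Compute 263 mod 13.
263 = 20 * 13 + 3
Step 3: 263 mod 13 = 3
Step 4: The knot is 13-colorable: no

3


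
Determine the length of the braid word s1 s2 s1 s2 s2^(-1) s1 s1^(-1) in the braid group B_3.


The word length counts the number of generators (including inverses).
Listing each generator: s1, s2, s1, s2, s2^(-1), s1, s1^(-1)
There are 7 generators in this braid word.

7


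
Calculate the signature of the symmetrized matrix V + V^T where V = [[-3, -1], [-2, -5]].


Step 1: V + V^T = [[-6, -3], [-3, -10]]
Step 2: trace = -16, det = 51
Step 3: Discriminant = (-16)^2 - 4*51 = 52
Step 4: Eigenvalues: -4.39445, -11.6056
Step 5: Signature = (# positive eigenvalues) - (# negative eigenvalues) = -2

-2


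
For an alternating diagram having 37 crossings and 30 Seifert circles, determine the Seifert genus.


For alternating knots, g = (c - s + 1)/2.
= (37 - 30 + 1)/2
= 8/2 = 4

4


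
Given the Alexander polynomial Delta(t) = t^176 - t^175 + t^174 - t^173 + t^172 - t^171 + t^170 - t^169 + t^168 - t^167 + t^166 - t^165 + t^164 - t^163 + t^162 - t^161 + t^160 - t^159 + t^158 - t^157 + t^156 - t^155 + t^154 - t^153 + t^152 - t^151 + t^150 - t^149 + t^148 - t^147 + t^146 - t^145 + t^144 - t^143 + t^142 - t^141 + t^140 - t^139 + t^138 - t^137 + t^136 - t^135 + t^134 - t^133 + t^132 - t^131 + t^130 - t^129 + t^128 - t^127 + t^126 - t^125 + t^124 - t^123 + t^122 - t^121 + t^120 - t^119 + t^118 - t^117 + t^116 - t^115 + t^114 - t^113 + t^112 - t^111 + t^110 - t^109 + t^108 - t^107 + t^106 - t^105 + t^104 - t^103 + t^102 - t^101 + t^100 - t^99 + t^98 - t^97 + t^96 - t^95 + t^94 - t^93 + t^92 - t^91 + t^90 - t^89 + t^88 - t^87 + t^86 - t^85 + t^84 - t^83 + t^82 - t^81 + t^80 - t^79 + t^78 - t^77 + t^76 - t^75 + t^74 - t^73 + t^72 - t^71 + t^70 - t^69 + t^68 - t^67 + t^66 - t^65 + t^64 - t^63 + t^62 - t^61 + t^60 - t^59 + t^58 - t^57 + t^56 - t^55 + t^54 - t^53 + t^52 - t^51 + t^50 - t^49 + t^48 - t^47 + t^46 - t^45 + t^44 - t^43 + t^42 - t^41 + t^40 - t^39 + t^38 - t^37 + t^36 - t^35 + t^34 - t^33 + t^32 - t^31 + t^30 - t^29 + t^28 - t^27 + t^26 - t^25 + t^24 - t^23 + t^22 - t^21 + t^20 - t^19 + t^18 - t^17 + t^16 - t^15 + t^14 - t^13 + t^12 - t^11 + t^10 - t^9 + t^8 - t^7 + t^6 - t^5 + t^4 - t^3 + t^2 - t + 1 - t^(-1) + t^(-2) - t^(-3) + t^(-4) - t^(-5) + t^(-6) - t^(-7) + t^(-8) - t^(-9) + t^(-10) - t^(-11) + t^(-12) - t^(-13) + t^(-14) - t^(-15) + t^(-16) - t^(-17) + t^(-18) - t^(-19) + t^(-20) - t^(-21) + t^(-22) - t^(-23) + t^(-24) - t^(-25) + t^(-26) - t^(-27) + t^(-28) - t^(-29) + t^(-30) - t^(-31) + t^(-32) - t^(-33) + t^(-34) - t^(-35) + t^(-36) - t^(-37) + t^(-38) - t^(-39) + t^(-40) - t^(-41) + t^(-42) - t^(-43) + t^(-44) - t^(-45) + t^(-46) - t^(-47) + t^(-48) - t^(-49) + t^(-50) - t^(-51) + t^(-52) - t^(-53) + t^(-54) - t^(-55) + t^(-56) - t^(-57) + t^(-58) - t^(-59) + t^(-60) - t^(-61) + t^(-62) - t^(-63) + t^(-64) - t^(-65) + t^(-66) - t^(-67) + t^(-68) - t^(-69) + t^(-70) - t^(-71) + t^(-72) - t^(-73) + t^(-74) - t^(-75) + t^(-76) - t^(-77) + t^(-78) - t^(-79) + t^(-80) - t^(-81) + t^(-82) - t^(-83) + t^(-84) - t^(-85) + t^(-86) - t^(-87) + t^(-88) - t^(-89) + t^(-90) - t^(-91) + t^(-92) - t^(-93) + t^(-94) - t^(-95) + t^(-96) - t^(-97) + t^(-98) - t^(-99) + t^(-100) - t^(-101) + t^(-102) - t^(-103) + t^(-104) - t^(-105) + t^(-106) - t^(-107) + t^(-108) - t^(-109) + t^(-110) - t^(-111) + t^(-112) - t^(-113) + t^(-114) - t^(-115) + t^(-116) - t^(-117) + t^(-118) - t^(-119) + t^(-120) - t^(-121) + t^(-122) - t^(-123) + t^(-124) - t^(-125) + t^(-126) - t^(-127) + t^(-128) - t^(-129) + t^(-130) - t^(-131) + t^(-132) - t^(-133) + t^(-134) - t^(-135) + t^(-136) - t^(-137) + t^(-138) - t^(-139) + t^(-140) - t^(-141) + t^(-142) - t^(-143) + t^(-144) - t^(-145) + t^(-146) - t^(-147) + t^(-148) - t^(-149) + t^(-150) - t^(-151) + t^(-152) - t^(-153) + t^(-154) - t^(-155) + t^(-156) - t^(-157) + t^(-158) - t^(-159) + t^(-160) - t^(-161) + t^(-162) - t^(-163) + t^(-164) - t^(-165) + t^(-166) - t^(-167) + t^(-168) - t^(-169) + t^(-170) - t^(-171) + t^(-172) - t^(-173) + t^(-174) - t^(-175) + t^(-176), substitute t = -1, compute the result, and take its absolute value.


Step 1: The polynomial has 353 terms with alternating signs, exponents from 176 down to -176.
Step 2: Substitute t = -1. The i-th term has coefficient (-1)^i and exponent (m-i),
  so its value is (-1)^i * (-1)^(m-i) = (-1)^m = 1 for every i.
Step 3: All 353 terms equal 1, so Delta(-1) = 353 * (1) = 353
Step 4: |Delta(-1)| = 353

353


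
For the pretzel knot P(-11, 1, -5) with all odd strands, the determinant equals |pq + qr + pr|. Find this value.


Step 1: Compute pq + qr + pr.
pq = (-11)*1 = -11
qr = 1*(-5) = -5
pr = (-11)*(-5) = 55
pq + qr + pr = -11 + (-5) + 55 = 39
Step 2: Take absolute value.
det(P(-11,1,-5)) = |39| = 39

39


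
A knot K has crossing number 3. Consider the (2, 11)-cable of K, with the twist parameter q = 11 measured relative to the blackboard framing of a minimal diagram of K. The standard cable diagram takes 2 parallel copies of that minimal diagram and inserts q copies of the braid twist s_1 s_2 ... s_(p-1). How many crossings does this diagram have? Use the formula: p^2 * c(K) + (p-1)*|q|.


Step 1: Each of the c(K) crossings of the companion diagram becomes p*p = p^2 crossings among the p parallel strands, and each of the |q| twists s_1 s_2 ... s_(p-1) adds (p-1) crossings.
  Crossings = p^2 * c(K) + (p-1)*|q|
Step 2: = 2^2 * 3 + (2-1)*11
Step 3: = 4*3 + 1*11
Step 4: = 12 + 11 = 23

23


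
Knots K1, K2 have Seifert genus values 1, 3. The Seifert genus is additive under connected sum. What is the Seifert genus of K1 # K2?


The Seifert genus is additive under connected sum.
Seifert genus(K1 # K2) = (1) + (3)
= 4

4


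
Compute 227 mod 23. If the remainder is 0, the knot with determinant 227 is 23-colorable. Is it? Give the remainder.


Step 1: A knot is p-colorable if and only if p divides its determinant.
Step 2: Compute 227 mod 23.
227 = 9 * 23 + 20
Step 3: 227 mod 23 = 20
Step 4: The knot is 23-colorable: no

20


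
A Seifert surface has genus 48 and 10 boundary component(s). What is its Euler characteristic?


chi = 2 - 2g - b
= 2 - 2*48 - 10
= 2 - 96 - 10 = -104

-104


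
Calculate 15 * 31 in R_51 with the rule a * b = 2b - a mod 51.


15 * 31 = 2*31 - 15 mod 51
= 62 - 15 mod 51
= 47 mod 51 = 47

47


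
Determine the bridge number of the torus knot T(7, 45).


The bridge number of T(p,q) is min(p,q).
min(7, 45) = 7

7


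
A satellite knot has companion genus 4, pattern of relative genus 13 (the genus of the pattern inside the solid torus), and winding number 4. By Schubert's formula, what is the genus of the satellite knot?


Schubert: g(satellite) = g_rel(pattern) + |winding| * g(companion),
where g_rel(pattern) is the genus of the pattern relative to the solid torus.
= 13 + 4 * 4
= 13 + 16 = 29

29


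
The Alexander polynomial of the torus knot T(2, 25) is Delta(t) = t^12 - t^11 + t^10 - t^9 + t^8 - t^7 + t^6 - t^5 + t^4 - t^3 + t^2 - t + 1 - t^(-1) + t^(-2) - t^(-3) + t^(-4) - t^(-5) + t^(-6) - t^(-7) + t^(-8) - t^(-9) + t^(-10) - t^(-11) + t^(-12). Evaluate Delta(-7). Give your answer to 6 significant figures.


Substituting t = -7 into Delta(t) = t^12 - t^11 + t^10 - t^9 + t^8 - t^7 + t^6 - t^5 + t^4 - t^3 + t^2 - t + 1 - t^(-1) + t^(-2) - t^(-3) + t^(-4) - t^(-5) + t^(-6) - t^(-7) + t^(-8) - t^(-9) + t^(-10) - t^(-11) + t^(-12):
Term values: (13841287201) + (1977326743) + (282475249) + (40353607) + (5764801) + (823543) + (117649) + (16807) + (2401) + (343) + (49) + (7) + (1) + (0.142857) + (0.0204082) + (0.00291545) + (0.000416493) + (5.9499e-05) + (8.49986e-06) + (1.21427e-06) + (1.73467e-07) + (2.47809e-08) + (3.54013e-09) + (5.05733e-10) + (7.22476e-11)
Sum = 1.61481684e+10
Rounded to 6 significant figures: 1.61482e+10

1.61482e+10


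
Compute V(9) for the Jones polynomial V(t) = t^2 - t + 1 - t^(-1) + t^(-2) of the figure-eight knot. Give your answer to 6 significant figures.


Substituting t = 9 into V(t) = t^2 - t + 1 - t^(-1) + t^(-2):
  (+)t^(2) = 81
  (-)t^(1) = -9
  (+)t^(0) = 1
  (-)t^(-1) = -0.111111
  (+)t^(-2) = 0.0123457
Sum = (81) + (-9) + (1) + (-0.111111) + (0.0123457)
= 72.90123457
Rounded to 6 significant figures: 72.9012

72.9012


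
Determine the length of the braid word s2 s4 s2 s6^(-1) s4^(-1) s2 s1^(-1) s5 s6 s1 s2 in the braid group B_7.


The word length counts the number of generators (including inverses).
Listing each generator: s2, s4, s2, s6^(-1), s4^(-1), s2, s1^(-1), s5, s6, s1, s2
There are 11 generators in this braid word.

11


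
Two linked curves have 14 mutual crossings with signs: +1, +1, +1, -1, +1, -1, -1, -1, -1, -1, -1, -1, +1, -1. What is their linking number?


Step 1: Count positive crossings: 5
Step 2: Count negative crossings: 9
Step 3: Sum of signs = 5 - 9 = -4
Step 4: Linking number = sum/2 = -4/2 = -2

-2


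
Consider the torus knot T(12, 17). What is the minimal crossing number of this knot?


For a torus knot T(p, q) with gcd(p,q)=1,
the crossing number is min(p*(q-1), q*(p-1)).
p*(q-1) = 12*16 = 192
q*(p-1) = 17*11 = 187
min(192, 187) = 187

187


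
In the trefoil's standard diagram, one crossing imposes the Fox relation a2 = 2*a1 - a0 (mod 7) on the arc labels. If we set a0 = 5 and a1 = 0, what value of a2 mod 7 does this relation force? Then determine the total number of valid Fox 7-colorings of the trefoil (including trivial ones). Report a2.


Step 1: Apply the given crossing relation 2*a1 - a0 - a2 = 0 (mod 7).
  a2 = 2*a1 - a0 mod 7
  a2 = 2*0 - 5 mod 7
  a2 = 0 - 5 mod 7
  a2 = -5 mod 7 = 2
Step 2: The trefoil has determinant 3.
  Number of Fox p-colorings (p prime) is p^2 if p = 3, else p.
  Since 7 does not divide 3, only trivial (constant) colorings exist.
  (So the trial a0 = 5, a1 = 0 with a0 != a1 does NOT extend to a valid coloring of the whole trefoil: the other two crossing relations require 3*(a1 - a0) = 0 (mod 7), which fails.)
  Total colorings = 7
Step 3: a2 = 2, total Fox 7-colorings = 7

2


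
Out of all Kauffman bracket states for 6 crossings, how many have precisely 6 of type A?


We choose which 6 of 6 crossings get A-smoothings.
C(6, 6) = 6! / (6! * 0!)
= 1

1


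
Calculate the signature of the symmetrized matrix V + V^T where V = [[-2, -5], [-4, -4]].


Step 1: V + V^T = [[-4, -9], [-9, -8]]
Step 2: trace = -12, det = -49
Step 3: Discriminant = (-12)^2 - 4*(-49) = 340
Step 4: Eigenvalues: 3.21954, -15.2195
Step 5: Signature = (# positive eigenvalues) - (# negative eigenvalues) = 0

0


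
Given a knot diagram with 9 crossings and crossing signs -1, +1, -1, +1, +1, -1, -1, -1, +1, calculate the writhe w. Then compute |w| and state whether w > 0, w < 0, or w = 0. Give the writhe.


Step 1: Count positive crossings (+1).
Positive crossings: 4
Step 2: Count negative crossings (-1).
Negative crossings: 5
Step 3: Writhe = (positive) - (negative)
w = 4 - 5 = -1
Step 4: |w| = 1, and w is negative

-1


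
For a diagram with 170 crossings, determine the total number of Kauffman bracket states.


Each crossing contributes 2 choices (A-smoothing or B-smoothing).
Total states = 2^170 = 1496577676626844588240573268701473812127674924007424

1496577676626844588240573268701473812127674924007424


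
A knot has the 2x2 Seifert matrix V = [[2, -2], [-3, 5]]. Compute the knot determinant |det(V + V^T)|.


Step 1: Form V + V^T where V = [[2, -2], [-3, 5]]
  V^T = [[2, -3], [-2, 5]]
  V + V^T = [[4, -5], [-5, 10]]
Step 2: det(V + V^T) = 4*10 - (-5)*(-5)
  = 40 - 25 = 15
Step 3: Knot determinant = |det(V + V^T)| = |15| = 15

15


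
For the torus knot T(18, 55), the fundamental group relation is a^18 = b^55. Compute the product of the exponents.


The relation is a^18 = b^55.
Product of exponents = 18 * 55
= 990

990


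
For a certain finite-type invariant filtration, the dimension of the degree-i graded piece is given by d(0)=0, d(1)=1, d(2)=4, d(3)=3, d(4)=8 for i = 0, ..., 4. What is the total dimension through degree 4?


Total dimension = d(0) + d(1) + ... + d(4)
= 0 + 1 + 4 + 3 + 8
= 16

16


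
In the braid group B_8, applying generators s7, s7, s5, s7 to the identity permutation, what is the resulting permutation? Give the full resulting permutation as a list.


Starting with identity [1, 2, 3, 4, 5, 6, 7, 8].
Apply generators in sequence:
  After s7: [1, 2, 3, 4, 5, 6, 8, 7]
  After s7: [1, 2, 3, 4, 5, 6, 7, 8]
  After s5: [1, 2, 3, 4, 6, 5, 7, 8]
  After s7: [1, 2, 3, 4, 6, 5, 8, 7]
Final permutation: [1, 2, 3, 4, 6, 5, 8, 7]

[1, 2, 3, 4, 6, 5, 8, 7]


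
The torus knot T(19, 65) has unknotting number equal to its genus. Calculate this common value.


For a torus knot T(p,q), both the unknotting number and genus equal (p-1)(q-1)/2.
= (19-1)(65-1)/2
= 18*64/2
= 1152/2 = 576

576


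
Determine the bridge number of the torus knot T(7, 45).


The bridge number of T(p,q) is min(p,q).
min(7, 45) = 7

7


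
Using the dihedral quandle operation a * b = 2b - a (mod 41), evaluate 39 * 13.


39 * 13 = 2*13 - 39 mod 41
= 26 - 39 mod 41
= -13 mod 41 = 28

28


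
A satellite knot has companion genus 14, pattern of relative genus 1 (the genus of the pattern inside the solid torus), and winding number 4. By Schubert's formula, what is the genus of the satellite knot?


Schubert: g(satellite) = g_rel(pattern) + |winding| * g(companion),
where g_rel(pattern) is the genus of the pattern relative to the solid torus.
= 1 + 4 * 14
= 1 + 56 = 57

57


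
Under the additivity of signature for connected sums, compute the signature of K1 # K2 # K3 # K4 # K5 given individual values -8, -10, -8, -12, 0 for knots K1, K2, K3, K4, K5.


The signature is additive under connected sum.
signature(K1 # K2 # K3 # K4 # K5) = (-8) + (-10) + (-8) + (-12) + (0)
= -38

-38


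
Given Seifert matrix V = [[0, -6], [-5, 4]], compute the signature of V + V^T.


Step 1: V + V^T = [[0, -11], [-11, 8]]
Step 2: trace = 8, det = -121
Step 3: Discriminant = 8^2 - 4*(-121) = 548
Step 4: Eigenvalues: 15.7047, -7.7047
Step 5: Signature = (# positive eigenvalues) - (# negative eigenvalues) = 0

0


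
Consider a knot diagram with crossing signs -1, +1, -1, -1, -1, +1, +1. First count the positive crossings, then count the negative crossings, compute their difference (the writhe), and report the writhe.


Step 1: Count positive crossings (+1).
Positive crossings: 3
Step 2: Count negative crossings (-1).
Negative crossings: 4
Step 3: Writhe = (positive) - (negative)
w = 3 - 4 = -1
Step 4: |w| = 1, and w is negative

-1
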